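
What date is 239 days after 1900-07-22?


Start: 1900-07-22, add 239 days
July 1900 has 31 days: 31 - 22 = 9 days to July 31 -> 230 left
August 1900 has 31 days -> 199 left
September 1900 has 30 days -> 169 left
October 1900 has 31 days -> 138 left
November 1900 has 30 days -> 108 left
December 1900 has 31 days -> 77 left
January 1901 has 31 days -> 46 left
February 1901 has 28 days -> 18 left
March 1901: 18 <= 31 -> lands on March 18

Result: 1901-03-18


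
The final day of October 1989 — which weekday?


October 1989 has 31 days
Anchor: Jan 1, 1989. With p = 1989 - 1 = 1988: (p + p//4 - p//100 + p//400) mod 7 = (1988 + 497 - 19 + 4) mod 7 = 2470 mod 7 = 6 -> Sunday (Mon=0 ... Sun=6)
Days before October (Jan-Sep): 273; October 1 index = (6 + 273) mod 7 = 6 -> Sunday
Last day offset: 31 - 1 = 30 days
Weekday index = (6 + 30) mod 7 = 1

Tuesday, October 31


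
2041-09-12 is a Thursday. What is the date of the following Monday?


Current: Thursday
Target: Monday
Days ahead: 4

Next Monday: 2041-09-16


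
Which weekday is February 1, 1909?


Target: February 1, 1909
Anchor: Jan 1, 1909. With p = 1909 - 1 = 1908: (p + p//4 - p//100 + p//400) mod 7 = (1908 + 477 - 19 + 4) mod 7 = 2370 mod 7 = 4 -> Friday (Mon=0 ... Sun=6)
Days before February (Jan): 31 days
Weekday index = (4 + 31) mod 7 = 0

Monday


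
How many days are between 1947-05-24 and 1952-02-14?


From 1947-05-24 to 1952-02-14
1947-05-24: days before May = 31 + 28 + 31 + 30 = 120 (1947 is not a leap year); day of year = 120 + 24 = 144
1952-02-14: days before February = 31; day of year = 31 + 14 = 45
Rest of 1947: 365 - 144 = 221
Full years 1948 (366), 1949 (365), 1950 (365), 1951 (365): 1461
Total = 221 + 1461 + 45 = 1727

1727 days


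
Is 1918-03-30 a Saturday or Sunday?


Anchor: Jan 1, 1918. With p = 1918 - 1 = 1917: (p + p//4 - p//100 + p//400) mod 7 = (1917 + 479 - 19 + 4) mod 7 = 2381 mod 7 = 1 -> Tuesday (Mon=0 ... Sun=6)
Day of year: 89; offset = 88
Weekday index = (1 + 88) mod 7 = 5 -> Saturday
Weekend days: Saturday, Sunday

Yes


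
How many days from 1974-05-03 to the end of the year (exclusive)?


Day of year: 123 of 365
Remaining = 365 - 123

242 days


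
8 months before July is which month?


July is month 7
7 - 8 = -1; wrap: -1 + 12 = 11

November


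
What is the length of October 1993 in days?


October 1993

31 days


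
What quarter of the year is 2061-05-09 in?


Month: May (month 5)
Q1: Jan-Mar, Q2: Apr-Jun, Q3: Jul-Sep, Q4: Oct-Dec

Q2


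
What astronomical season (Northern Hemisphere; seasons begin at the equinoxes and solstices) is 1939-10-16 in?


Date: October 16
Astronomical Autumn (approx.; exact equinox/solstice day varies by year): September 22 to December 20
October 16 falls within the Autumn window

Autumn


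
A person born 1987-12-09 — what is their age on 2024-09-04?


Birth: 1987-12-09
Reference: 2024-09-04
Year difference: 2024 - 1987 = 37
Birthday not yet reached in 2024, subtract 1

36 years old


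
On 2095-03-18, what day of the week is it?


Date: March 18, 2095
Anchor: Jan 1, 2095. With p = 2095 - 1 = 2094: (p + p//4 - p//100 + p//400) mod 7 = (2094 + 523 - 20 + 5) mod 7 = 2602 mod 7 = 5 -> Saturday (Mon=0 ... Sun=6)
Days before March (Jan-Feb): 59; offset = 59 + 18 - 1 = 76
Weekday index = (5 + 76) mod 7 = 4

Day of the week: Friday


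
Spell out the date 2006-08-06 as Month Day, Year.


ISO 2006-08-06 parses as year=2006, month=08, day=06
Month 8 -> August

August 6, 2006


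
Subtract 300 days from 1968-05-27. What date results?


Start: 1968-05-27, subtract 300 days
Back 27 days from May 27 reaches April 30, 1968 -> 273 left
April 1968 has 30 days -> back to March 31, 1968 -> 243 left
March 1968 has 31 days -> back to February 29, 1968 -> 212 left
February 1968 has 29 days -> back to January 31, 1968 -> 183 left
January 1968 has 31 days -> back to December 31, 1967 -> 152 left
December 1967 has 31 days -> back to November 30, 1967 -> 121 left
November 1967 has 30 days -> back to October 31, 1967 -> 91 left
October 1967 has 31 days -> back to September 30, 1967 -> 60 left
September 1967 has 30 days -> back to August 31, 1967 -> 30 left
August 1967: 31 - 30 = 1 -> lands on August 1

Result: 1967-08-01


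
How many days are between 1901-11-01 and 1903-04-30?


From 1901-11-01 to 1903-04-30
1901-11-01: days before November = 31 + 28 + 31 + 30 + 31 + 30 + 31 + 31 + 30 + 31 = 304 (1901 is not a leap year); day of year = 304 + 1 = 305
1903-04-30: days before April = 31 + 28 + 31 = 90 (1903 is not a leap year); day of year = 90 + 30 = 120
Rest of 1901: 365 - 305 = 60
Full years 1902 (365): 365
Total = 60 + 365 + 120 = 545

545 days


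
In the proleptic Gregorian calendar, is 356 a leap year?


Gregorian leap year rule: divisible by 4, but not by 100, unless also by 400.
356 is divisible by 4 but not 100 -> leap year

Yes


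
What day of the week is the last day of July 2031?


July 2031 has 31 days
Anchor: Jan 1, 2031. With p = 2031 - 1 = 2030: (p + p//4 - p//100 + p//400) mod 7 = (2030 + 507 - 20 + 5) mod 7 = 2522 mod 7 = 2 -> Wednesday (Mon=0 ... Sun=6)
Days before July (Jan-Jun): 181; July 1 index = (2 + 181) mod 7 = 1 -> Tuesday
Last day offset: 31 - 1 = 30 days
Weekday index = (1 + 30) mod 7 = 3

Thursday, July 31


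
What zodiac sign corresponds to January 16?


Date: January 16
Conventional tropical zodiac dates: Capricorn from December 22 onward; Aquarius starts January 20
January 16 falls within the Capricorn range

Capricorn


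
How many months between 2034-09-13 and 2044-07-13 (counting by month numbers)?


From September 2034 to July 2044
10 years * 12 = 120 months, minus 2 months = 118

118 months


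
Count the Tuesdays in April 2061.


April 2061 has 30 days
Anchor: Jan 1, 2061. With p = 2061 - 1 = 2060: (p + p//4 - p//100 + p//400) mod 7 = (2060 + 515 - 20 + 5) mod 7 = 2560 mod 7 = 5 -> Saturday (Mon=0 ... Sun=6)
Days before April (Jan-Mar): 90; April 1 index = (5 + 90) mod 7 = 4 -> Friday
First Tuesday is April 5
Tuesdays: 5, 12, 19, 26

4 Tuesdays


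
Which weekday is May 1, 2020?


Target: May 1, 2020
Anchor: Jan 1, 2020. With p = 2020 - 1 = 2019: (p + p//4 - p//100 + p//400) mod 7 = (2019 + 504 - 20 + 5) mod 7 = 2508 mod 7 = 2 -> Wednesday (Mon=0 ... Sun=6)
Days before May (Jan-Apr): 121 days
Weekday index = (2 + 121) mod 7 = 4

Friday


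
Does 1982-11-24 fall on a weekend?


Anchor: Jan 1, 1982. With p = 1982 - 1 = 1981: (p + p//4 - p//100 + p//400) mod 7 = (1981 + 495 - 19 + 4) mod 7 = 2461 mod 7 = 4 -> Friday (Mon=0 ... Sun=6)
Day of year: 328; offset = 327
Weekday index = (4 + 327) mod 7 = 2 -> Wednesday
Weekend days: Saturday, Sunday

No


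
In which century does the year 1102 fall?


Century = (year - 1) // 100 + 1
= (1102 - 1) // 100 + 1
= 1101 // 100 + 1
= 11 + 1

12th century


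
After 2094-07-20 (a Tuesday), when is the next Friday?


Current: Tuesday
Target: Friday
Days ahead: 3

Next Friday: 2094-07-23


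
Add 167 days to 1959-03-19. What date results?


Start: 1959-03-19, add 167 days
March 1959 has 31 days: 31 - 19 = 12 days to March 31 -> 155 left
April 1959 has 30 days -> 125 left
May 1959 has 31 days -> 94 left
June 1959 has 30 days -> 64 left
July 1959 has 31 days -> 33 left
August 1959 has 31 days -> 2 left
September 1959: 2 <= 30 -> lands on September 2

Result: 1959-09-02


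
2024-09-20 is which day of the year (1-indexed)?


Date: September 20, 2024
Days in months 1 through 8: 244
Plus 20 days in September

Day of year: 264


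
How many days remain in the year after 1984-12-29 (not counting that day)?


Day of year: 364 of 366
Remaining = 366 - 364

2 days


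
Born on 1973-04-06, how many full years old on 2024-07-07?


Birth: 1973-04-06
Reference: 2024-07-07
Year difference: 2024 - 1973 = 51

51 years old


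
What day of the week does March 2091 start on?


Target: March 1, 2091
Anchor: Jan 1, 2091. With p = 2091 - 1 = 2090: (p + p//4 - p//100 + p//400) mod 7 = (2090 + 522 - 20 + 5) mod 7 = 2597 mod 7 = 0 -> Monday (Mon=0 ... Sun=6)
Days before March (Jan-Feb): 59 days
Weekday index = (0 + 59) mod 7 = 3

Thursday


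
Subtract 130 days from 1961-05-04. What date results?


Start: 1961-05-04, subtract 130 days
Back 4 days from May 4 reaches April 30, 1961 -> 126 left
April 1961 has 30 days -> back to March 31, 1961 -> 96 left
March 1961 has 31 days -> back to February 28, 1961 -> 65 left
February 1961 has 28 days -> back to January 31, 1961 -> 37 left
January 1961 has 31 days -> back to December 31, 1960 -> 6 left
December 1960: 31 - 6 = 25 -> lands on December 25

Result: 1960-12-25


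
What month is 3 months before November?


November is month 11
11 - 3 = 8

August


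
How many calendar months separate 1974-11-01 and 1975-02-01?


From November 1974 to February 1975
1 year * 12 = 12 months, minus 9 months = 3

3 months


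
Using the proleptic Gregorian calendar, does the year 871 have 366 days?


Gregorian leap year rule: divisible by 4, but not by 100, unless also by 400.
871 is not divisible by 4 -> not a leap year

No


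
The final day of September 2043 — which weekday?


September 2043 has 30 days
Anchor: Jan 1, 2043. With p = 2043 - 1 = 2042: (p + p//4 - p//100 + p//400) mod 7 = (2042 + 510 - 20 + 5) mod 7 = 2537 mod 7 = 3 -> Thursday (Mon=0 ... Sun=6)
Days before September (Jan-Aug): 243; September 1 index = (3 + 243) mod 7 = 1 -> Tuesday
Last day offset: 30 - 1 = 29 days
Weekday index = (1 + 29) mod 7 = 2

Wednesday, September 30


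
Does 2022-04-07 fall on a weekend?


Anchor: Jan 1, 2022. With p = 2022 - 1 = 2021: (p + p//4 - p//100 + p//400) mod 7 = (2021 + 505 - 20 + 5) mod 7 = 2511 mod 7 = 5 -> Saturday (Mon=0 ... Sun=6)
Day of year: 97; offset = 96
Weekday index = (5 + 96) mod 7 = 3 -> Thursday
Weekend days: Saturday, Sunday

No


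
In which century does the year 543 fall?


Century = (year - 1) // 100 + 1
= (543 - 1) // 100 + 1
= 542 // 100 + 1
= 5 + 1

6th century


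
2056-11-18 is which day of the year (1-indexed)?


Date: November 18, 2056
Days in months 1 through 10: 305
Plus 18 days in November

Day of year: 323


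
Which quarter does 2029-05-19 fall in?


Month: May (month 5)
Q1: Jan-Mar, Q2: Apr-Jun, Q3: Jul-Sep, Q4: Oct-Dec

Q2


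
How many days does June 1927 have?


June 1927

30 days


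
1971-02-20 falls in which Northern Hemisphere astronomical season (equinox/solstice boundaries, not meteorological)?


Date: February 20
Astronomical Winter (approx.; exact equinox/solstice day varies by year): December 21 to March 19
February 20 falls within the Winter window

Winter


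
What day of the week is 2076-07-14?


Date: July 14, 2076
Anchor: Jan 1, 2076. With p = 2076 - 1 = 2075: (p + p//4 - p//100 + p//400) mod 7 = (2075 + 518 - 20 + 5) mod 7 = 2578 mod 7 = 2 -> Wednesday (Mon=0 ... Sun=6)
Days before July (Jan-Jun): 182; offset = 182 + 14 - 1 = 195
Weekday index = (2 + 195) mod 7 = 1

Day of the week: Tuesday


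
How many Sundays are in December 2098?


December 2098 has 31 days
Anchor: Jan 1, 2098. With p = 2098 - 1 = 2097: (p + p//4 - p//100 + p//400) mod 7 = (2097 + 524 - 20 + 5) mod 7 = 2606 mod 7 = 2 -> Wednesday (Mon=0 ... Sun=6)
Days before December (Jan-Nov): 334; December 1 index = (2 + 334) mod 7 = 0 -> Monday
First Sunday is December 7
Sundays: 7, 14, 21, 28

4 Sundays


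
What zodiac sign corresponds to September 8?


Date: September 8
Conventional tropical zodiac dates: Virgo from August 23 onward; Libra starts September 23
September 8 falls within the Virgo range

Virgo


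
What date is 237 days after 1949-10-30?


Start: 1949-10-30, add 237 days
October 1949 has 31 days: 31 - 30 = 1 day to October 31 -> 236 left
November 1949 has 30 days -> 206 left
December 1949 has 31 days -> 175 left
January 1950 has 31 days -> 144 left
February 1950 has 28 days -> 116 left
March 1950 has 31 days -> 85 left
April 1950 has 30 days -> 55 left
May 1950 has 31 days -> 24 left
June 1950: 24 <= 30 -> lands on June 24

Result: 1950-06-24


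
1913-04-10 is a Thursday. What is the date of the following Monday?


Current: Thursday
Target: Monday
Days ahead: 4

Next Monday: 1913-04-14


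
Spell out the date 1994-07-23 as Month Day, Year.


ISO 1994-07-23 parses as year=1994, month=07, day=23
Month 7 -> July

July 23, 1994


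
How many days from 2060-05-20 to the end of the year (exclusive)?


Day of year: 141 of 366
Remaining = 366 - 141

225 days


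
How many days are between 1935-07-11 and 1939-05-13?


From 1935-07-11 to 1939-05-13
1935-07-11: days before July = 31 + 28 + 31 + 30 + 31 + 30 = 181 (1935 is not a leap year); day of year = 181 + 11 = 192
1939-05-13: days before May = 31 + 28 + 31 + 30 = 120 (1939 is not a leap year); day of year = 120 + 13 = 133
Rest of 1935: 365 - 192 = 173
Full years 1936 (366), 1937 (365), 1938 (365): 1096
Total = 173 + 1096 + 133 = 1402

1402 days


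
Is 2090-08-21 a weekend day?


Anchor: Jan 1, 2090. With p = 2090 - 1 = 2089: (p + p//4 - p//100 + p//400) mod 7 = (2089 + 522 - 20 + 5) mod 7 = 2596 mod 7 = 6 -> Sunday (Mon=0 ... Sun=6)
Day of year: 233; offset = 232
Weekday index = (6 + 232) mod 7 = 0 -> Monday
Weekend days: Saturday, Sunday

No


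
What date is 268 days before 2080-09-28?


Start: 2080-09-28, subtract 268 days
Back 28 days from September 28 reaches August 31, 2080 -> 240 left
August 2080 has 31 days -> back to July 31, 2080 -> 209 left
July 2080 has 31 days -> back to June 30, 2080 -> 178 left
June 2080 has 30 days -> back to May 31, 2080 -> 148 left
May 2080 has 31 days -> back to April 30, 2080 -> 117 left
April 2080 has 30 days -> back to March 31, 2080 -> 87 left
March 2080 has 31 days -> back to February 29, 2080 -> 56 left
February 2080 has 29 days -> back to January 31, 2080 -> 27 left
January 2080: 31 - 27 = 4 -> lands on January 4

Result: 2080-01-04


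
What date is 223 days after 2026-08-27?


Start: 2026-08-27, add 223 days
August 2026 has 31 days: 31 - 27 = 4 days to August 31 -> 219 left
September 2026 has 30 days -> 189 left
October 2026 has 31 days -> 158 left
November 2026 has 30 days -> 128 left
December 2026 has 31 days -> 97 left
January 2027 has 31 days -> 66 left
February 2027 has 28 days -> 38 left
March 2027 has 31 days -> 7 left
April 2027: 7 <= 30 -> lands on April 7

Result: 2027-04-07


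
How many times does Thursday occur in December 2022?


December 2022 has 31 days
Anchor: Jan 1, 2022. With p = 2022 - 1 = 2021: (p + p//4 - p//100 + p//400) mod 7 = (2021 + 505 - 20 + 5) mod 7 = 2511 mod 7 = 5 -> Saturday (Mon=0 ... Sun=6)
Days before December (Jan-Nov): 334; December 1 index = (5 + 334) mod 7 = 3 -> Thursday
First Thursday is December 1
Thursdays: 1, 8, 15, 22, 29

5 Thursdays


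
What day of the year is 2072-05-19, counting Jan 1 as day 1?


Date: May 19, 2072
Days in months 1 through 4: 121
Plus 19 days in May

Day of year: 140


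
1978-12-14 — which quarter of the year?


Month: December (month 12)
Q1: Jan-Mar, Q2: Apr-Jun, Q3: Jul-Sep, Q4: Oct-Dec

Q4


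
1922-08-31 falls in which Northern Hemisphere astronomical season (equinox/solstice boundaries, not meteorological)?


Date: August 31
Astronomical Summer (approx.; exact equinox/solstice day varies by year): June 21 to September 21
August 31 falls within the Summer window

Summer


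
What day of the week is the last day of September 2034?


September 2034 has 30 days
Anchor: Jan 1, 2034. With p = 2034 - 1 = 2033: (p + p//4 - p//100 + p//400) mod 7 = (2033 + 508 - 20 + 5) mod 7 = 2526 mod 7 = 6 -> Sunday (Mon=0 ... Sun=6)
Days before September (Jan-Aug): 243; September 1 index = (6 + 243) mod 7 = 4 -> Friday
Last day offset: 30 - 1 = 29 days
Weekday index = (4 + 29) mod 7 = 5

Saturday, September 30


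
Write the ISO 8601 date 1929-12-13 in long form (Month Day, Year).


ISO 1929-12-13 parses as year=1929, month=12, day=13
Month 12 -> December

December 13, 1929


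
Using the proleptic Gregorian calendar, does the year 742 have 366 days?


Gregorian leap year rule: divisible by 4, but not by 100, unless also by 400.
742 is not divisible by 4 -> not a leap year

No


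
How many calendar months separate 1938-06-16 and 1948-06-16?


From June 1938 to June 1948
10 years * 12 = 120 months = 120

120 months


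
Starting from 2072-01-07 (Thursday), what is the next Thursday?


Current: Thursday
Target: Thursday
Days ahead: 7

Next Thursday: 2072-01-14


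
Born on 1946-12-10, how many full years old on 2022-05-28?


Birth: 1946-12-10
Reference: 2022-05-28
Year difference: 2022 - 1946 = 76
Birthday not yet reached in 2022, subtract 1

75 years old


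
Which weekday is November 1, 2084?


Target: November 1, 2084
Anchor: Jan 1, 2084. With p = 2084 - 1 = 2083: (p + p//4 - p//100 + p//400) mod 7 = (2083 + 520 - 20 + 5) mod 7 = 2588 mod 7 = 5 -> Saturday (Mon=0 ... Sun=6)
Days before November (Jan-Oct): 305 days
Weekday index = (5 + 305) mod 7 = 2

Wednesday


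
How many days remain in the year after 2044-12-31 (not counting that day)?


Day of year: 366 of 366
Remaining = 366 - 366

0 days


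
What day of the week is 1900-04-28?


Date: April 28, 1900
Anchor: Jan 1, 1900. With p = 1900 - 1 = 1899: (p + p//4 - p//100 + p//400) mod 7 = (1899 + 474 - 18 + 4) mod 7 = 2359 mod 7 = 0 -> Monday (Mon=0 ... Sun=6)
Days before April (Jan-Mar): 90; offset = 90 + 28 - 1 = 117
Weekday index = (0 + 117) mod 7 = 5

Day of the week: Saturday


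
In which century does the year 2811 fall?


Century = (year - 1) // 100 + 1
= (2811 - 1) // 100 + 1
= 2810 // 100 + 1
= 28 + 1

29th century


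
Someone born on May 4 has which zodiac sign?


Date: May 4
Conventional tropical zodiac dates: Taurus from April 20 onward; Gemini starts May 21
May 4 falls within the Taurus range

Taurus


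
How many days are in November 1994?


November 1994

30 days


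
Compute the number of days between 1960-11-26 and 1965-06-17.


From 1960-11-26 to 1965-06-17
1960-11-26: days before November = 31 + 29 + 31 + 30 + 31 + 30 + 31 + 31 + 30 + 31 = 305 (1960 is a leap year); day of year = 305 + 26 = 331
1965-06-17: days before June = 31 + 28 + 31 + 30 + 31 = 151 (1965 is not a leap year); day of year = 151 + 17 = 168
Rest of 1960: 366 - 331 = 35
Full years 1961 (365), 1962 (365), 1963 (365), 1964 (366): 1461
Total = 35 + 1461 + 168 = 1664

1664 days


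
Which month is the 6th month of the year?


Month 6 of 12

June


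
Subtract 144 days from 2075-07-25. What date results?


Start: 2075-07-25, subtract 144 days
Back 25 days from July 25 reaches June 30, 2075 -> 119 left
June 2075 has 30 days -> back to May 31, 2075 -> 89 left
May 2075 has 31 days -> back to April 30, 2075 -> 58 left
April 2075 has 30 days -> back to March 31, 2075 -> 28 left
March 2075: 31 - 28 = 3 -> lands on March 3

Result: 2075-03-03


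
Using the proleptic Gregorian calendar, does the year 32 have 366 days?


Gregorian leap year rule: divisible by 4, but not by 100, unless also by 400.
32 is divisible by 4 but not 100 -> leap year

Yes


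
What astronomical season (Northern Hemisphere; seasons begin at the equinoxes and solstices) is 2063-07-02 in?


Date: July 2
Astronomical Summer (approx.; exact equinox/solstice day varies by year): June 21 to September 21
July 2 falls within the Summer window

Summer


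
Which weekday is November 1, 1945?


Target: November 1, 1945
Anchor: Jan 1, 1945. With p = 1945 - 1 = 1944: (p + p//4 - p//100 + p//400) mod 7 = (1944 + 486 - 19 + 4) mod 7 = 2415 mod 7 = 0 -> Monday (Mon=0 ... Sun=6)
Days before November (Jan-Oct): 304 days
Weekday index = (0 + 304) mod 7 = 3

Thursday


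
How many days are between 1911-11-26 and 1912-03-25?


From 1911-11-26 to 1912-03-25
1911-11-26: days before November = 31 + 28 + 31 + 30 + 31 + 30 + 31 + 31 + 30 + 31 = 304 (1911 is not a leap year); day of year = 304 + 26 = 330
1912-03-25: days before March = 31 + 29 = 60 (1912 is a leap year); day of year = 60 + 25 = 85
Rest of 1911: 365 - 330 = 35
Total = 35 + 85 = 120

120 days


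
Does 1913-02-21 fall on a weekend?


Anchor: Jan 1, 1913. With p = 1913 - 1 = 1912: (p + p//4 - p//100 + p//400) mod 7 = (1912 + 478 - 19 + 4) mod 7 = 2375 mod 7 = 2 -> Wednesday (Mon=0 ... Sun=6)
Day of year: 52; offset = 51
Weekday index = (2 + 51) mod 7 = 4 -> Friday
Weekend days: Saturday, Sunday

No


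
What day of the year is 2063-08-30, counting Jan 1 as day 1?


Date: August 30, 2063
Days in months 1 through 7: 212
Plus 30 days in August

Day of year: 242


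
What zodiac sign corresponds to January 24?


Date: January 24
Conventional tropical zodiac dates: Aquarius from January 20 onward; Pisces starts February 19
January 24 falls within the Aquarius range

Aquarius


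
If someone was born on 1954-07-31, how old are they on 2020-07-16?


Birth: 1954-07-31
Reference: 2020-07-16
Year difference: 2020 - 1954 = 66
Birthday not yet reached in 2020, subtract 1

65 years old


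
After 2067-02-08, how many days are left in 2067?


Day of year: 39 of 365
Remaining = 365 - 39

326 days


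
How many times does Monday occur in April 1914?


April 1914 has 30 days
Anchor: Jan 1, 1914. With p = 1914 - 1 = 1913: (p + p//4 - p//100 + p//400) mod 7 = (1913 + 478 - 19 + 4) mod 7 = 2376 mod 7 = 3 -> Thursday (Mon=0 ... Sun=6)
Days before April (Jan-Mar): 90; April 1 index = (3 + 90) mod 7 = 2 -> Wednesday
First Monday is April 6
Mondays: 6, 13, 20, 27

4 Mondays


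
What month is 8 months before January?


January is month 1
1 - 8 = -7; wrap: -7 + 12 = 5

May


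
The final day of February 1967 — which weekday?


February 1967 has 28 days
Anchor: Jan 1, 1967. With p = 1967 - 1 = 1966: (p + p//4 - p//100 + p//400) mod 7 = (1966 + 491 - 19 + 4) mod 7 = 2442 mod 7 = 6 -> Sunday (Mon=0 ... Sun=6)
Days before February (Jan): 31; February 1 index = (6 + 31) mod 7 = 2 -> Wednesday
Last day offset: 28 - 1 = 27 days
Weekday index = (2 + 27) mod 7 = 1

Tuesday, February 28


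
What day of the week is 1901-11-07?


Date: November 7, 1901
Anchor: Jan 1, 1901. With p = 1901 - 1 = 1900: (p + p//4 - p//100 + p//400) mod 7 = (1900 + 475 - 19 + 4) mod 7 = 2360 mod 7 = 1 -> Tuesday (Mon=0 ... Sun=6)
Days before November (Jan-Oct): 304; offset = 304 + 7 - 1 = 310
Weekday index = (1 + 310) mod 7 = 3

Day of the week: Thursday


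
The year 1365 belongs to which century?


Century = (year - 1) // 100 + 1
= (1365 - 1) // 100 + 1
= 1364 // 100 + 1
= 13 + 1

14th century


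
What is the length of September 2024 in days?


September 2024

30 days


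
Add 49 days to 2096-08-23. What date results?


Start: 2096-08-23, add 49 days
August 2096 has 31 days: 31 - 23 = 8 days to August 31 -> 41 left
September 2096 has 30 days -> 11 left
October 2096: 11 <= 31 -> lands on October 11

Result: 2096-10-11


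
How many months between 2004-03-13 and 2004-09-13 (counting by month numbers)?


From March 2004 to September 2004
0 years * 12 = 0 months, plus 6 months = 6

6 months


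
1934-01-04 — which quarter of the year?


Month: January (month 1)
Q1: Jan-Mar, Q2: Apr-Jun, Q3: Jul-Sep, Q4: Oct-Dec

Q1


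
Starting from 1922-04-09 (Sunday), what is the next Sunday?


Current: Sunday
Target: Sunday
Days ahead: 7

Next Sunday: 1922-04-16


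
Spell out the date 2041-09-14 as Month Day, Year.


ISO 2041-09-14 parses as year=2041, month=09, day=14
Month 9 -> September

September 14, 2041


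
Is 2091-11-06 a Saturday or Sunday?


Anchor: Jan 1, 2091. With p = 2091 - 1 = 2090: (p + p//4 - p//100 + p//400) mod 7 = (2090 + 522 - 20 + 5) mod 7 = 2597 mod 7 = 0 -> Monday (Mon=0 ... Sun=6)
Day of year: 310; offset = 309
Weekday index = (0 + 309) mod 7 = 1 -> Tuesday
Weekend days: Saturday, Sunday

No


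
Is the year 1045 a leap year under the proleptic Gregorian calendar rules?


Gregorian leap year rule: divisible by 4, but not by 100, unless also by 400.
1045 is not divisible by 4 -> not a leap year

No


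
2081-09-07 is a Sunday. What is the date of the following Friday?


Current: Sunday
Target: Friday
Days ahead: 5

Next Friday: 2081-09-12


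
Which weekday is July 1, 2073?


Target: July 1, 2073
Anchor: Jan 1, 2073. With p = 2073 - 1 = 2072: (p + p//4 - p//100 + p//400) mod 7 = (2072 + 518 - 20 + 5) mod 7 = 2575 mod 7 = 6 -> Sunday (Mon=0 ... Sun=6)
Days before July (Jan-Jun): 181 days
Weekday index = (6 + 181) mod 7 = 5

Saturday


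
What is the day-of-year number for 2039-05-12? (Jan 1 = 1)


Date: May 12, 2039
Days in months 1 through 4: 120
Plus 12 days in May

Day of year: 132


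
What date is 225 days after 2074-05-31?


Start: 2074-05-31, add 225 days
May 31 is the last day of May 2074 -> 225 left
June 2074 has 30 days -> 195 left
July 2074 has 31 days -> 164 left
August 2074 has 31 days -> 133 left
September 2074 has 30 days -> 103 left
October 2074 has 31 days -> 72 left
November 2074 has 30 days -> 42 left
December 2074 has 31 days -> 11 left
January 2075: 11 <= 31 -> lands on January 11

Result: 2075-01-11


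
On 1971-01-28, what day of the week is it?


Date: January 28, 1971
Anchor: Jan 1, 1971. With p = 1971 - 1 = 1970: (p + p//4 - p//100 + p//400) mod 7 = (1970 + 492 - 19 + 4) mod 7 = 2447 mod 7 = 4 -> Friday (Mon=0 ... Sun=6)
Days into year = 28 - 1 = 27
Weekday index = (4 + 27) mod 7 = 3

Day of the week: Thursday


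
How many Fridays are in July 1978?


July 1978 has 31 days
Anchor: Jan 1, 1978. With p = 1978 - 1 = 1977: (p + p//4 - p//100 + p//400) mod 7 = (1977 + 494 - 19 + 4) mod 7 = 2456 mod 7 = 6 -> Sunday (Mon=0 ... Sun=6)
Days before July (Jan-Jun): 181; July 1 index = (6 + 181) mod 7 = 5 -> Saturday
First Friday is July 7
Fridays: 7, 14, 21, 28

4 Fridays


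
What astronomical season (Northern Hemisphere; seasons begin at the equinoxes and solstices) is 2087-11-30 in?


Date: November 30
Astronomical Autumn (approx.; exact equinox/solstice day varies by year): September 22 to December 20
November 30 falls within the Autumn window

Autumn


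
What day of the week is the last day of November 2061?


November 2061 has 30 days
Anchor: Jan 1, 2061. With p = 2061 - 1 = 2060: (p + p//4 - p//100 + p//400) mod 7 = (2060 + 515 - 20 + 5) mod 7 = 2560 mod 7 = 5 -> Saturday (Mon=0 ... Sun=6)
Days before November (Jan-Oct): 304; November 1 index = (5 + 304) mod 7 = 1 -> Tuesday
Last day offset: 30 - 1 = 29 days
Weekday index = (1 + 29) mod 7 = 2

Wednesday, November 30


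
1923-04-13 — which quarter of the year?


Month: April (month 4)
Q1: Jan-Mar, Q2: Apr-Jun, Q3: Jul-Sep, Q4: Oct-Dec

Q2


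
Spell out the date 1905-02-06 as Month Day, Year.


ISO 1905-02-06 parses as year=1905, month=02, day=06
Month 2 -> February

February 6, 1905


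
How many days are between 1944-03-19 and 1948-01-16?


From 1944-03-19 to 1948-01-16
1944-03-19: days before March = 31 + 29 = 60 (1944 is a leap year); day of year = 60 + 19 = 79
1948-01-16: day of year = 16
Rest of 1944: 366 - 79 = 287
Full years 1945 (365), 1946 (365), 1947 (365): 1095
Total = 287 + 1095 + 16 = 1398

1398 days


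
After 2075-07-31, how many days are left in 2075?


Day of year: 212 of 365
Remaining = 365 - 212

153 days


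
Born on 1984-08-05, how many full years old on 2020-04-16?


Birth: 1984-08-05
Reference: 2020-04-16
Year difference: 2020 - 1984 = 36
Birthday not yet reached in 2020, subtract 1

35 years old


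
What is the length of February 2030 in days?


February 2030 (leap year: no)

28 days


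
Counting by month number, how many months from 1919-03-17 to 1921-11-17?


From March 1919 to November 1921
2 years * 12 = 24 months, plus 8 months = 32

32 months


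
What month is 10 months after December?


December is month 12
12 + 10 = 22; wrap: 22 - 12 = 10

October


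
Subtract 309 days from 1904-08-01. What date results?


Start: 1904-08-01, subtract 309 days
Back 1 day from August 1 reaches July 31, 1904 -> 308 left
July 1904 has 31 days -> back to June 30, 1904 -> 277 left
June 1904 has 30 days -> back to May 31, 1904 -> 247 left
May 1904 has 31 days -> back to April 30, 1904 -> 216 left
April 1904 has 30 days -> back to March 31, 1904 -> 186 left
March 1904 has 31 days -> back to February 29, 1904 -> 155 left
February 1904 has 29 days -> back to January 31, 1904 -> 126 left
January 1904 has 31 days -> back to December 31, 1903 -> 95 left
December 1903 has 31 days -> back to November 30, 1903 -> 64 left
November 1903 has 30 days -> back to October 31, 1903 -> 34 left
October 1903 has 31 days -> back to September 30, 1903 -> 3 left
September 1903: 30 - 3 = 27 -> lands on September 27

Result: 1903-09-27


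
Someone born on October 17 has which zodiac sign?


Date: October 17
Conventional tropical zodiac dates: Libra from September 23 onward; Scorpio starts October 23
October 17 falls within the Libra range

Libra


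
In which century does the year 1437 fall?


Century = (year - 1) // 100 + 1
= (1437 - 1) // 100 + 1
= 1436 // 100 + 1
= 14 + 1

15th century


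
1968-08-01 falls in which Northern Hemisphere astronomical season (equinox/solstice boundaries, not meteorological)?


Date: August 1
Astronomical Summer (approx.; exact equinox/solstice day varies by year): June 21 to September 21
August 1 falls within the Summer window

Summer


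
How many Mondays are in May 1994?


May 1994 has 31 days
Anchor: Jan 1, 1994. With p = 1994 - 1 = 1993: (p + p//4 - p//100 + p//400) mod 7 = (1993 + 498 - 19 + 4) mod 7 = 2476 mod 7 = 5 -> Saturday (Mon=0 ... Sun=6)
Days before May (Jan-Apr): 120; May 1 index = (5 + 120) mod 7 = 6 -> Sunday
First Monday is May 2
Mondays: 2, 9, 16, 23, 30

5 Mondays


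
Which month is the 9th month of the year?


Month 9 of 12

September


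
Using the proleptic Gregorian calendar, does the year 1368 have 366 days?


Gregorian leap year rule: divisible by 4, but not by 100, unless also by 400.
1368 is divisible by 4 but not 100 -> leap year

Yes


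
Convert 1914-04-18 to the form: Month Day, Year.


ISO 1914-04-18 parses as year=1914, month=04, day=18
Month 4 -> April

April 18, 1914


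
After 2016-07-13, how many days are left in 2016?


Day of year: 195 of 366
Remaining = 366 - 195

171 days


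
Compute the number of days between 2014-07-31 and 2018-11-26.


From 2014-07-31 to 2018-11-26
2014-07-31: days before July = 31 + 28 + 31 + 30 + 31 + 30 = 181 (2014 is not a leap year); day of year = 181 + 31 = 212
2018-11-26: days before November = 31 + 28 + 31 + 30 + 31 + 30 + 31 + 31 + 30 + 31 = 304 (2018 is not a leap year); day of year = 304 + 26 = 330
Rest of 2014: 365 - 212 = 153
Full years 2015 (365), 2016 (366), 2017 (365): 1096
Total = 153 + 1096 + 330 = 1579

1579 days


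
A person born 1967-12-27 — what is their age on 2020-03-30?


Birth: 1967-12-27
Reference: 2020-03-30
Year difference: 2020 - 1967 = 53
Birthday not yet reached in 2020, subtract 1

52 years old


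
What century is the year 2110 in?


Century = (year - 1) // 100 + 1
= (2110 - 1) // 100 + 1
= 2109 // 100 + 1
= 21 + 1

22nd century


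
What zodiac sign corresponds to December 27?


Date: December 27
Conventional tropical zodiac dates: Capricorn from December 22 onward; Aquarius starts January 20
December 27 falls within the Capricorn range

Capricorn


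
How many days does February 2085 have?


February 2085 (leap year: no)

28 days


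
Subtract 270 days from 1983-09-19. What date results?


Start: 1983-09-19, subtract 270 days
Back 19 days from September 19 reaches August 31, 1983 -> 251 left
August 1983 has 31 days -> back to July 31, 1983 -> 220 left
July 1983 has 31 days -> back to June 30, 1983 -> 189 left
June 1983 has 30 days -> back to May 31, 1983 -> 159 left
May 1983 has 31 days -> back to April 30, 1983 -> 128 left
April 1983 has 30 days -> back to March 31, 1983 -> 98 left
March 1983 has 31 days -> back to February 28, 1983 -> 67 left
February 1983 has 28 days -> back to January 31, 1983 -> 39 left
January 1983 has 31 days -> back to December 31, 1982 -> 8 left
December 1982: 31 - 8 = 23 -> lands on December 23

Result: 1982-12-23


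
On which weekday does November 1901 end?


November 1901 has 30 days
Anchor: Jan 1, 1901. With p = 1901 - 1 = 1900: (p + p//4 - p//100 + p//400) mod 7 = (1900 + 475 - 19 + 4) mod 7 = 2360 mod 7 = 1 -> Tuesday (Mon=0 ... Sun=6)
Days before November (Jan-Oct): 304; November 1 index = (1 + 304) mod 7 = 4 -> Friday
Last day offset: 30 - 1 = 29 days
Weekday index = (4 + 29) mod 7 = 5

Saturday, November 30


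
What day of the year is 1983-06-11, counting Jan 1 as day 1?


Date: June 11, 1983
Days in months 1 through 5: 151
Plus 11 days in June

Day of year: 162


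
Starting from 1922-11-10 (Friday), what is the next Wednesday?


Current: Friday
Target: Wednesday
Days ahead: 5

Next Wednesday: 1922-11-15


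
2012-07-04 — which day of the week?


Date: July 4, 2012
Anchor: Jan 1, 2012. With p = 2012 - 1 = 2011: (p + p//4 - p//100 + p//400) mod 7 = (2011 + 502 - 20 + 5) mod 7 = 2498 mod 7 = 6 -> Sunday (Mon=0 ... Sun=6)
Days before July (Jan-Jun): 182; offset = 182 + 4 - 1 = 185
Weekday index = (6 + 185) mod 7 = 2

Day of the week: Wednesday


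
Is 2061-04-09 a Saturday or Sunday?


Anchor: Jan 1, 2061. With p = 2061 - 1 = 2060: (p + p//4 - p//100 + p//400) mod 7 = (2060 + 515 - 20 + 5) mod 7 = 2560 mod 7 = 5 -> Saturday (Mon=0 ... Sun=6)
Day of year: 99; offset = 98
Weekday index = (5 + 98) mod 7 = 5 -> Saturday
Weekend days: Saturday, Sunday

Yes


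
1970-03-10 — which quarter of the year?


Month: March (month 3)
Q1: Jan-Mar, Q2: Apr-Jun, Q3: Jul-Sep, Q4: Oct-Dec

Q1


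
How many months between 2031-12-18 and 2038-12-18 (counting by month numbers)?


From December 2031 to December 2038
7 years * 12 = 84 months = 84

84 months


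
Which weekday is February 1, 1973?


Target: February 1, 1973
Anchor: Jan 1, 1973. With p = 1973 - 1 = 1972: (p + p//4 - p//100 + p//400) mod 7 = (1972 + 493 - 19 + 4) mod 7 = 2450 mod 7 = 0 -> Monday (Mon=0 ... Sun=6)
Days before February (Jan): 31 days
Weekday index = (0 + 31) mod 7 = 3

Thursday


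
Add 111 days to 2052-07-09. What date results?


Start: 2052-07-09, add 111 days
July 2052 has 31 days: 31 - 9 = 22 days to July 31 -> 89 left
August 2052 has 31 days -> 58 left
September 2052 has 30 days -> 28 left
October 2052: 28 <= 31 -> lands on October 28

Result: 2052-10-28


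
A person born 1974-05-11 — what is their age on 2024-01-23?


Birth: 1974-05-11
Reference: 2024-01-23
Year difference: 2024 - 1974 = 50
Birthday not yet reached in 2024, subtract 1

49 years old


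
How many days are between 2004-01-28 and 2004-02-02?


From 2004-01-28 to 2004-02-02
2004-01-28: day of year = 28
2004-02-02: days before February = 31; day of year = 31 + 2 = 33
Same year: 33 - 28 = 5

5 days


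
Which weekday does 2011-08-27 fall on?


Date: August 27, 2011
Anchor: Jan 1, 2011. With p = 2011 - 1 = 2010: (p + p//4 - p//100 + p//400) mod 7 = (2010 + 502 - 20 + 5) mod 7 = 2497 mod 7 = 5 -> Saturday (Mon=0 ... Sun=6)
Days before August (Jan-Jul): 212; offset = 212 + 27 - 1 = 238
Weekday index = (5 + 238) mod 7 = 5

Day of the week: Saturday


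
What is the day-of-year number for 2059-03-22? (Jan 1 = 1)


Date: March 22, 2059
Days in months 1 through 2: 59
Plus 22 days in March

Day of year: 81


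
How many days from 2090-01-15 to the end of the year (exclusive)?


Day of year: 15 of 365
Remaining = 365 - 15

350 days


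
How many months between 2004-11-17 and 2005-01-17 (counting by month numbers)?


From November 2004 to January 2005
1 year * 12 = 12 months, minus 10 months = 2

2 months


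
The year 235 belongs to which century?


Century = (year - 1) // 100 + 1
= (235 - 1) // 100 + 1
= 234 // 100 + 1
= 2 + 1

3rd century


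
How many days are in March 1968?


March 1968

31 days


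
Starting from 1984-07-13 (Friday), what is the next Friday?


Current: Friday
Target: Friday
Days ahead: 7

Next Friday: 1984-07-20


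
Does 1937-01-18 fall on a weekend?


Anchor: Jan 1, 1937. With p = 1937 - 1 = 1936: (p + p//4 - p//100 + p//400) mod 7 = (1936 + 484 - 19 + 4) mod 7 = 2405 mod 7 = 4 -> Friday (Mon=0 ... Sun=6)
Day of year: 18; offset = 17
Weekday index = (4 + 17) mod 7 = 0 -> Monday
Weekend days: Saturday, Sunday

No


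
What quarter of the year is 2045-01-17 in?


Month: January (month 1)
Q1: Jan-Mar, Q2: Apr-Jun, Q3: Jul-Sep, Q4: Oct-Dec

Q1


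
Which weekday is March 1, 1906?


Target: March 1, 1906
Anchor: Jan 1, 1906. With p = 1906 - 1 = 1905: (p + p//4 - p//100 + p//400) mod 7 = (1905 + 476 - 19 + 4) mod 7 = 2366 mod 7 = 0 -> Monday (Mon=0 ... Sun=6)
Days before March (Jan-Feb): 59 days
Weekday index = (0 + 59) mod 7 = 3

Thursday


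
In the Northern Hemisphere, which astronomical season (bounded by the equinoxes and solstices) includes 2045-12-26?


Date: December 26
Astronomical Winter (approx.; exact equinox/solstice day varies by year): December 21 to March 19
December 26 falls within the Winter window

Winter


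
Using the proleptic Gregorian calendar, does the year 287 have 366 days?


Gregorian leap year rule: divisible by 4, but not by 100, unless also by 400.
287 is not divisible by 4 -> not a leap year

No


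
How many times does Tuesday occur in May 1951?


May 1951 has 31 days
Anchor: Jan 1, 1951. With p = 1951 - 1 = 1950: (p + p//4 - p//100 + p//400) mod 7 = (1950 + 487 - 19 + 4) mod 7 = 2422 mod 7 = 0 -> Monday (Mon=0 ... Sun=6)
Days before May (Jan-Apr): 120; May 1 index = (0 + 120) mod 7 = 1 -> Tuesday
First Tuesday is May 1
Tuesdays: 1, 8, 15, 22, 29

5 Tuesdays


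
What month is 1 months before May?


May is month 5
5 - 1 = 4

April


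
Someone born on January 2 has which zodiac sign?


Date: January 2
Conventional tropical zodiac dates: Capricorn from December 22 onward; Aquarius starts January 20
January 2 falls within the Capricorn range

Capricorn


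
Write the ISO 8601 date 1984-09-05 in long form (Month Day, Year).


ISO 1984-09-05 parses as year=1984, month=09, day=05
Month 9 -> September

September 5, 1984


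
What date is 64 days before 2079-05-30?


Start: 2079-05-30, subtract 64 days
Back 30 days from May 30 reaches April 30, 2079 -> 34 left
April 2079 has 30 days -> back to March 31, 2079 -> 4 left
March 2079: 31 - 4 = 27 -> lands on March 27

Result: 2079-03-27


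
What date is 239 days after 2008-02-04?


Start: 2008-02-04, add 239 days
February 2008 has 29 days: 29 - 4 = 25 days to February 29 -> 214 left
March 2008 has 31 days -> 183 left
April 2008 has 30 days -> 153 left
May 2008 has 31 days -> 122 left
June 2008 has 30 days -> 92 left
July 2008 has 31 days -> 61 left
August 2008 has 31 days -> 30 left
September 2008: 30 <= 30 -> lands on September 30

Result: 2008-09-30


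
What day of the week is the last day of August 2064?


August 2064 has 31 days
Anchor: Jan 1, 2064. With p = 2064 - 1 = 2063: (p + p//4 - p//100 + p//400) mod 7 = (2063 + 515 - 20 + 5) mod 7 = 2563 mod 7 = 1 -> Tuesday (Mon=0 ... Sun=6)
Days before August (Jan-Jul): 213; August 1 index = (1 + 213) mod 7 = 4 -> Friday
Last day offset: 31 - 1 = 30 days
Weekday index = (4 + 30) mod 7 = 6

Sunday, August 31


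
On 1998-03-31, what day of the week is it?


Date: March 31, 1998
Anchor: Jan 1, 1998. With p = 1998 - 1 = 1997: (p + p//4 - p//100 + p//400) mod 7 = (1997 + 499 - 19 + 4) mod 7 = 2481 mod 7 = 3 -> Thursday (Mon=0 ... Sun=6)
Days before March (Jan-Feb): 59; offset = 59 + 31 - 1 = 89
Weekday index = (3 + 89) mod 7 = 1

Day of the week: Tuesday


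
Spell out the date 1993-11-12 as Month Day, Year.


ISO 1993-11-12 parses as year=1993, month=11, day=12
Month 11 -> November

November 12, 1993
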